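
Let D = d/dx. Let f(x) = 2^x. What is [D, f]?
2^{x} \log{\left(2 \right)}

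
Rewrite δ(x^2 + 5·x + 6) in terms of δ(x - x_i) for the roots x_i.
\frac{\delta(x + 3) + \delta(x + 2)}{1}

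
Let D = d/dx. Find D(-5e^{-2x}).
10 e^{- 2 x}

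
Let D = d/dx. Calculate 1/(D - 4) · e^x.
- \frac{e^{x}}{3}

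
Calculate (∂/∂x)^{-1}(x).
\frac{x^{2}}{2}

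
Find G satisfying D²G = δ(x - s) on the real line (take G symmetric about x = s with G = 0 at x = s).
\frac{|x - s|}{2}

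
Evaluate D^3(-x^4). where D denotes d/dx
- 24 x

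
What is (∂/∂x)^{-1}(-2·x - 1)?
- x^{2} - x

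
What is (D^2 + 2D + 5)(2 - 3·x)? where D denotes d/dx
4 - 15 x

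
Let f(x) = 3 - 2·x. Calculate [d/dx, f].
-2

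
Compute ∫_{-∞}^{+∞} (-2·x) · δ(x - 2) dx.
-4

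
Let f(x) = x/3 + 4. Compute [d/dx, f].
\frac{1}{3}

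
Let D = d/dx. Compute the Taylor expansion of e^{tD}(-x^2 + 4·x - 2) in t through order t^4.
- t^{2} - 2 t \left(x - 2\right) - x^{2} + 4 x - 2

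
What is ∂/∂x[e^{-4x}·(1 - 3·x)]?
\left(12 x - 7\right) e^{- 4 x}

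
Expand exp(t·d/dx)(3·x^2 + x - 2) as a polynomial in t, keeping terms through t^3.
3 t^{2} + t \left(6 x + 1\right) + 3 x^{2} + x - 2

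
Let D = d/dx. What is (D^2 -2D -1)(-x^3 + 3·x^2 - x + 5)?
x^{3} + 3 x^{2} - 17 x + 3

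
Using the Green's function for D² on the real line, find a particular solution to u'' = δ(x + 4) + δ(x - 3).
\frac{|x + 4|}{2} + \frac{|x - 3|}{2}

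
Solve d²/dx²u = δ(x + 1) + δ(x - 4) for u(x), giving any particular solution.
\frac{|x + 1|}{2} + \frac{|x - 4|}{2}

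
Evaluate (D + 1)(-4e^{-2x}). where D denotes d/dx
4 e^{- 2 x}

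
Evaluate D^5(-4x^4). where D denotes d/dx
0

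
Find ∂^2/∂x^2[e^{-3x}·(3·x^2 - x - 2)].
3 \left(9 x^{2} - 15 x - 2\right) e^{- 3 x}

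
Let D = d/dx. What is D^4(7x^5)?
840 x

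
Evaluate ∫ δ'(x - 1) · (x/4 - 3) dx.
- \frac{1}{4}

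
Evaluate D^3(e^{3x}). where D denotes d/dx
27 e^{3 x}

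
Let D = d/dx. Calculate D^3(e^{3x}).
27 e^{3 x}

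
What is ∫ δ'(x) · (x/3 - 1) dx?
- \frac{1}{3}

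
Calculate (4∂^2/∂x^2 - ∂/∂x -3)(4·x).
- 12 x - 4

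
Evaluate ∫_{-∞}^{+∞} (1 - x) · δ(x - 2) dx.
-1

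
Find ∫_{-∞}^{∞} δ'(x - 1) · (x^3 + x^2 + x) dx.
-6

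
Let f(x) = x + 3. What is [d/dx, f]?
1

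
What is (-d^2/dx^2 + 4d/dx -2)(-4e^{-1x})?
28 e^{- x}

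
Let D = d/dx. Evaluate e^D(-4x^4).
- 4 x^{4} - 16 x^{3} - 24 x^{2} - 16 x - 4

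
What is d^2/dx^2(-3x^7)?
- 126 x^{5}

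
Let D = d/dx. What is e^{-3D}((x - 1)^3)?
x^{3} - 12 x^{2} + 48 x - 64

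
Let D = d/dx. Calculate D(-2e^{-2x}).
4 e^{- 2 x}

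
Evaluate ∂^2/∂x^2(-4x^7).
- 168 x^{5}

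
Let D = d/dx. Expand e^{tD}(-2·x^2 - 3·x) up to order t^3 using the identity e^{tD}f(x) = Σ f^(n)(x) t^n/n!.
- 2 t^{2} - t \left(4 x + 3\right) - 2 x^{2} - 3 x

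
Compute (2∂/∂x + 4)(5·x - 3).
20 x - 2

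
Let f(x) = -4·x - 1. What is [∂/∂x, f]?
-4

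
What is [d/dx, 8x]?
8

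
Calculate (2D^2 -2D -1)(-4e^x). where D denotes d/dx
4 e^{x}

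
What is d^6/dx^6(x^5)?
0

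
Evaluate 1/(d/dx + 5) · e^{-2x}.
\frac{e^{- 2 x}}{3}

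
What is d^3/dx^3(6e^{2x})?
48 e^{2 x}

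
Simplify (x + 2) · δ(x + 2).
0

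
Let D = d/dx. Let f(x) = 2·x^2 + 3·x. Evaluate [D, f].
4 x + 3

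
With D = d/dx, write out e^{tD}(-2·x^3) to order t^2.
2 x \left(- 3 t^{2} - 3 t x - x^{2}\right)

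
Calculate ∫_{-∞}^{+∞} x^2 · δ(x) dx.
0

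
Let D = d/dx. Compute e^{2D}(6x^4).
6 x^{4} + 48 x^{3} + 144 x^{2} + 192 x + 96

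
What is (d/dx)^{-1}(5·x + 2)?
\frac{5 x^{2}}{2} + 2 x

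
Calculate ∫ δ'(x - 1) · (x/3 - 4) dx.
- \frac{1}{3}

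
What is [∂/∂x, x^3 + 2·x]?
3 x^{2} + 2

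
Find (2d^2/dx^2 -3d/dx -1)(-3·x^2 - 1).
3 x^{2} + 18 x - 11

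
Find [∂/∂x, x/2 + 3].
\frac{1}{2}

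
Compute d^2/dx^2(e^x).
e^{x}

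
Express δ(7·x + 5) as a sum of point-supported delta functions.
\frac{\delta(x + 5/7)}{7}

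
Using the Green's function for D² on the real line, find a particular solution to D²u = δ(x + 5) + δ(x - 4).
\frac{|x + 5|}{2} + \frac{|x - 4|}{2}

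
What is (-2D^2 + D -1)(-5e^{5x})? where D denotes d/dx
230 e^{5 x}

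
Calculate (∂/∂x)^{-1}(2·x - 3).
x^{2} - 3 x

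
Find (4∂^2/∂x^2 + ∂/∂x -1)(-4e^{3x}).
- 152 e^{3 x}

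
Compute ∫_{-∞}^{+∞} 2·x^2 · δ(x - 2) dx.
8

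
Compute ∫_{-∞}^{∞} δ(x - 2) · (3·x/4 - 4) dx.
- \frac{5}{2}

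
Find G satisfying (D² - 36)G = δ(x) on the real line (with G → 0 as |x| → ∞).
-\frac{e^{-6|x|}}{12}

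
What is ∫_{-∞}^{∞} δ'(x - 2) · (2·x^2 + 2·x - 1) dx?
-10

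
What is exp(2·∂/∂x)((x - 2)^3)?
x^{3}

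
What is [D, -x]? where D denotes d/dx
-1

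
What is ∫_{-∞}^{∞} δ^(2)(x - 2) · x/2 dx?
0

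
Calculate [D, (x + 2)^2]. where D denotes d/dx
2 x + 4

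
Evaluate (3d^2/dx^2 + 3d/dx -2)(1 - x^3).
2 x^{3} - 9 x^{2} - 18 x - 2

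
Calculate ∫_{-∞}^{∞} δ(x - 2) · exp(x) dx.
e^{2}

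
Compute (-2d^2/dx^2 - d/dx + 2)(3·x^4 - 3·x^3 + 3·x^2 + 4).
6 x^{4} - 18 x^{3} - 57 x^{2} + 30 x - 4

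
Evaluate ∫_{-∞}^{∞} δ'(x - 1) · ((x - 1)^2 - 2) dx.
0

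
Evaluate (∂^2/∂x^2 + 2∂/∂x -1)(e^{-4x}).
7 e^{- 4 x}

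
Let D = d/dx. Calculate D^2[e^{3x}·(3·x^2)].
\left(27 x^{2} + 36 x + 6\right) e^{3 x}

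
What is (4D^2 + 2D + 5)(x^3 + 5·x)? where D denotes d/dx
5 x^{3} + 6 x^{2} + 49 x + 10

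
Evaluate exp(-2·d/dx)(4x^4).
4 x^{4} - 32 x^{3} + 96 x^{2} - 128 x + 64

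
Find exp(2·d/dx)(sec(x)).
\sec{\left(x + 2 \right)}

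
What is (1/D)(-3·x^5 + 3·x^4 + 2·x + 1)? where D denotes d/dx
- \frac{x^{6}}{2} + \frac{3 x^{5}}{5} + x^{2} + x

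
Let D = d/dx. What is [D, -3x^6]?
- 18 x^{5}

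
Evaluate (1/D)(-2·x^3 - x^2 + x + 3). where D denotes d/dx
- \frac{x^{4}}{2} - \frac{x^{3}}{3} + \frac{x^{2}}{2} + 3 x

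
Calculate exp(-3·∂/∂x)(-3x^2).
- 3 x^{2} + 18 x - 27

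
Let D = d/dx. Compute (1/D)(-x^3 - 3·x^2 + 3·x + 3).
- \frac{x^{4}}{4} - x^{3} + \frac{3 x^{2}}{2} + 3 x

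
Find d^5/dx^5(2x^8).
13440 x^{3}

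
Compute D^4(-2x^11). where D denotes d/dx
- 15840 x^{7}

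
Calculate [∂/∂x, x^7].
7 x^{6}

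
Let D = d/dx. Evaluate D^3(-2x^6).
- 240 x^{3}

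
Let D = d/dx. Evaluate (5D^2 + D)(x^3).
3 x \left(x + 10\right)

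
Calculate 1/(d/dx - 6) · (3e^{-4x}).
- \frac{3 e^{- 4 x}}{10}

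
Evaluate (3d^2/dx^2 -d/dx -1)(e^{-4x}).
51 e^{- 4 x}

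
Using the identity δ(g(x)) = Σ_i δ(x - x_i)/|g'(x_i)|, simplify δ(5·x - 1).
\frac{\delta(x - 1/5)}{5}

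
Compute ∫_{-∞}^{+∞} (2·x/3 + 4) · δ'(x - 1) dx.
- \frac{2}{3}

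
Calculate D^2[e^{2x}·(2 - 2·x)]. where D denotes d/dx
- 8 x e^{2 x}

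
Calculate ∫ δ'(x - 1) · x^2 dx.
-2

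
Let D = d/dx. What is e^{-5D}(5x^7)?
5 x^{7} - 175 x^{6} + 2625 x^{5} - 21875 x^{4} + 109375 x^{3} - 328125 x^{2} + 546875 x - 390625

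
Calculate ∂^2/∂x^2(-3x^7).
- 126 x^{5}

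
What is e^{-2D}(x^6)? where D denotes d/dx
x^{6} - 12 x^{5} + 60 x^{4} - 160 x^{3} + 240 x^{2} - 192 x + 64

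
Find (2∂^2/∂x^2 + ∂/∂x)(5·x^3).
15 x \left(x + 4\right)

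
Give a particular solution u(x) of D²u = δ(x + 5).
\frac{|x + 5|}{2}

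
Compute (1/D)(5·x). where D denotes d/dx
\frac{5 x^{2}}{2}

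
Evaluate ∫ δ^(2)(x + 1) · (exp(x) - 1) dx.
e^{-1}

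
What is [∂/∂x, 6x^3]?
18 x^{2}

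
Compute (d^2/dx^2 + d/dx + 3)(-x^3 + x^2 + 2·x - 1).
- 3 x^{3} + 2 x + 1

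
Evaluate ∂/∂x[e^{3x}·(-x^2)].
x \left(- 3 x - 2\right) e^{3 x}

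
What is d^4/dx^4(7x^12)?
83160 x^{8}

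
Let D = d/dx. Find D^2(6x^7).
252 x^{5}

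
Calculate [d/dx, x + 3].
1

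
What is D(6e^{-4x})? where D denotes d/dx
- 24 e^{- 4 x}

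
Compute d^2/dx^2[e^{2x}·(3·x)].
12 \left(x + 1\right) e^{2 x}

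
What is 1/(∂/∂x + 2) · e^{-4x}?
- \frac{e^{- 4 x}}{2}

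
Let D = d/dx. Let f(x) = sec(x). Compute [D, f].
\tan{\left(x \right)} \sec{\left(x \right)}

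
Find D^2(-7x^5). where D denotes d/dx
- 140 x^{3}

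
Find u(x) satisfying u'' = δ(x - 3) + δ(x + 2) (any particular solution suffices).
\frac{|x - 3|}{2} + \frac{|x + 2|}{2}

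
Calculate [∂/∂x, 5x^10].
50 x^{9}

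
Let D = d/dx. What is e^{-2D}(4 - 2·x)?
8 - 2 x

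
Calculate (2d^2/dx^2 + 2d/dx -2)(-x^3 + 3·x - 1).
2 x^{3} - 6 x^{2} - 18 x + 8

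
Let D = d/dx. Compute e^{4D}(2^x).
2^{x + 4}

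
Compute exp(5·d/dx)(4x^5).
4 x^{5} + 100 x^{4} + 1000 x^{3} + 5000 x^{2} + 12500 x + 12500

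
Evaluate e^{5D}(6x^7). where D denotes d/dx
6 x^{7} + 210 x^{6} + 3150 x^{5} + 26250 x^{4} + 131250 x^{3} + 393750 x^{2} + 656250 x + 468750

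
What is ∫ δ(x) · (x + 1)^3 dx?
1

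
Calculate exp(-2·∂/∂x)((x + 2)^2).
x^{2}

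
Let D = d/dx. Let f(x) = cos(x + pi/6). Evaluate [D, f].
- \sin{\left(x + \frac{\pi}{6} \right)}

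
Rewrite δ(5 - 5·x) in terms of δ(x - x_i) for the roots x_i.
\frac{\delta(x - 1)}{5}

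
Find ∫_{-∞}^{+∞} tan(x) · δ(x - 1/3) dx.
\tan{\left(\frac{1}{3} \right)}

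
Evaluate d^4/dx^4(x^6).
360 x^{2}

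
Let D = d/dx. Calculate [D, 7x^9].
63 x^{8}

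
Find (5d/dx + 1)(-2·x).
- 2 x - 10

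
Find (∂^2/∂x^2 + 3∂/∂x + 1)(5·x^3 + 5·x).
5 x^{3} + 45 x^{2} + 35 x + 15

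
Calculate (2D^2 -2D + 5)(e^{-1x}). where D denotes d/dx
9 e^{- x}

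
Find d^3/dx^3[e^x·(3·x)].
3 \left(x + 3\right) e^{x}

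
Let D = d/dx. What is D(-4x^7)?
- 28 x^{6}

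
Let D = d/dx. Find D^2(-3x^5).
- 60 x^{3}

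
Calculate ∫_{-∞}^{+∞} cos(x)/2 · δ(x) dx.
\frac{1}{2}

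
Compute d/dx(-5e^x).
- 5 e^{x}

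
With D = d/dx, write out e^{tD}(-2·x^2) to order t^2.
- 2 t^{2} - 4 t x - 2 x^{2}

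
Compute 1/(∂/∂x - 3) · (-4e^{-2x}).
\frac{4 e^{- 2 x}}{5}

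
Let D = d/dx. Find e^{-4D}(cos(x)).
\cos{\left(x - 4 \right)}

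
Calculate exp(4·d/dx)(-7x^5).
- 7 x^{5} - 140 x^{4} - 1120 x^{3} - 4480 x^{2} - 8960 x - 7168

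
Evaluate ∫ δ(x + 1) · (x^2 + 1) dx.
2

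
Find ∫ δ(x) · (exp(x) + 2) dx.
3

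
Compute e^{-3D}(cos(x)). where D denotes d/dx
\cos{\left(x - 3 \right)}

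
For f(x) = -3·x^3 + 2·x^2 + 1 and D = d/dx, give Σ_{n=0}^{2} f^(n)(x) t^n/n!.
t^{2} \left(2 - 9 x\right) - t x \left(9 x - 4\right) - 3 x^{3} + 2 x^{2} + 1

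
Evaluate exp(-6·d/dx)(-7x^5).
- 7 x^{5} + 210 x^{4} - 2520 x^{3} + 15120 x^{2} - 45360 x + 54432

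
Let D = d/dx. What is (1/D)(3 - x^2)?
- \frac{x^{3}}{3} + 3 x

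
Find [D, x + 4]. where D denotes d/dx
1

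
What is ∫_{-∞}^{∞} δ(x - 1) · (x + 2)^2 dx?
9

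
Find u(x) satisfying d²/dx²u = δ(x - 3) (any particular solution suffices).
\frac{|x - 3|}{2}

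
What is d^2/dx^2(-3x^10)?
- 270 x^{8}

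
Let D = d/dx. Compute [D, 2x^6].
12 x^{5}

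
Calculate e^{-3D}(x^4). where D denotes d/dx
x^{4} - 12 x^{3} + 54 x^{2} - 108 x + 81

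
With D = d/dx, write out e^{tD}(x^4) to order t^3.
x \left(4 t^{3} + 6 t^{2} x + 4 t x^{2} + x^{3}\right)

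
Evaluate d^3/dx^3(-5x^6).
- 600 x^{3}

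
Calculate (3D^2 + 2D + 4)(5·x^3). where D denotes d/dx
10 x \left(2 x^{2} + 3 x + 9\right)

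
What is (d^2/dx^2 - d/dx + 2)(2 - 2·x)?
6 - 4 x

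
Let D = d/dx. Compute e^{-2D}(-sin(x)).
- \sin{\left(x - 2 \right)}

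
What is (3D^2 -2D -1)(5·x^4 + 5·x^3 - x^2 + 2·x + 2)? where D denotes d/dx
- 5 x^{4} - 45 x^{3} + 151 x^{2} + 92 x - 12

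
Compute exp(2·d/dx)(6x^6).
6 x^{6} + 72 x^{5} + 360 x^{4} + 960 x^{3} + 1440 x^{2} + 1152 x + 384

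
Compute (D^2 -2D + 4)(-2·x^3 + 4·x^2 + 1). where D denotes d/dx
- 8 x^{3} + 28 x^{2} - 28 x + 12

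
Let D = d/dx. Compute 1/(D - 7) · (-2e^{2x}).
\frac{2 e^{2 x}}{5}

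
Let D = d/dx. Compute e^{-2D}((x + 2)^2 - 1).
x^{2} - 1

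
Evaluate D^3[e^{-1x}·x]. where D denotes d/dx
\left(3 - x\right) e^{- x}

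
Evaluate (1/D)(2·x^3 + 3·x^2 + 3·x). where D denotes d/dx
\frac{x^{4}}{2} + x^{3} + \frac{3 x^{2}}{2}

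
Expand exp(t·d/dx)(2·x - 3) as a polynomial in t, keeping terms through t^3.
2 t + 2 x - 3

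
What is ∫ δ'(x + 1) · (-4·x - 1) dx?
4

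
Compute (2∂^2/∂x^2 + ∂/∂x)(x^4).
4 x^{2} \left(x + 6\right)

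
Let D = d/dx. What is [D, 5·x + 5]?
5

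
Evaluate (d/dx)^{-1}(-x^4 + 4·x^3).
- \frac{x^{5}}{5} + x^{4}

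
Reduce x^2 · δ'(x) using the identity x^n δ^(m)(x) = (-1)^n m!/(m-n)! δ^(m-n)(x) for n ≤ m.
0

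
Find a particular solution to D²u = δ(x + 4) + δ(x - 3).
\frac{|x + 4|}{2} + \frac{|x - 3|}{2}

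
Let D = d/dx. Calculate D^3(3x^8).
1008 x^{5}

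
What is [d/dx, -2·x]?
-2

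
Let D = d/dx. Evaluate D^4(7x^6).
2520 x^{2}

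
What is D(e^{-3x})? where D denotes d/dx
- 3 e^{- 3 x}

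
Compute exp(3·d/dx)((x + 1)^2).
x^{2} + 8 x + 16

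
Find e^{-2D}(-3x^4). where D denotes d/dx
- 3 x^{4} + 24 x^{3} - 72 x^{2} + 96 x - 48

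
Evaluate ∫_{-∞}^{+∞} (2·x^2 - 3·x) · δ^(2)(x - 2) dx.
4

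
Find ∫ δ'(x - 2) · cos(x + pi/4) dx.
\sin{\left(\frac{\pi}{4} + 2 \right)}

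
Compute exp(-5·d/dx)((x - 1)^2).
x^{2} - 12 x + 36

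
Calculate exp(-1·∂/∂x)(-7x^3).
- 7 x^{3} + 21 x^{2} - 21 x + 7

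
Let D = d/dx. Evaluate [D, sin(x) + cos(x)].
- \sin{\left(x \right)} + \cos{\left(x \right)}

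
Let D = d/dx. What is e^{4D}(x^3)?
x^{3} + 12 x^{2} + 48 x + 64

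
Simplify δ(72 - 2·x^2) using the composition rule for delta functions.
\frac{\delta(x - 6) + \delta(x + 6)}{24}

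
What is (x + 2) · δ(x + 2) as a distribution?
0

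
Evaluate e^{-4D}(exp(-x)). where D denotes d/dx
e^{4 - x}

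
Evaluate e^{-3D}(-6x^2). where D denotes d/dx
- 6 x^{2} + 36 x - 54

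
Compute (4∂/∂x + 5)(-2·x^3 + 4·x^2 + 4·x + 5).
- 10 x^{3} - 4 x^{2} + 52 x + 41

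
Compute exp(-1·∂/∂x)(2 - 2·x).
4 - 2 x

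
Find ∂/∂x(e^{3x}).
3 e^{3 x}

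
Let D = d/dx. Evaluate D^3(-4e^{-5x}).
500 e^{- 5 x}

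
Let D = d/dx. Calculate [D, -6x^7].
- 42 x^{6}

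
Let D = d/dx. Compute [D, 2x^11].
22 x^{10}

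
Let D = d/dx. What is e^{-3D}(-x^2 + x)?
- x^{2} + 7 x - 12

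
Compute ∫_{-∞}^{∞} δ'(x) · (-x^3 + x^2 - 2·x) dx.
2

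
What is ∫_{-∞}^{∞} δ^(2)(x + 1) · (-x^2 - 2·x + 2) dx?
-2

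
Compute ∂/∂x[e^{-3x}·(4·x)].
4 \left(1 - 3 x\right) e^{- 3 x}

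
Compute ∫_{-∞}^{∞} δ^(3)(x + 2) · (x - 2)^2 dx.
0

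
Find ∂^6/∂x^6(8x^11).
2661120 x^{5}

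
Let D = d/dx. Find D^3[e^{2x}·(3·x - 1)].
\left(24 x + 28\right) e^{2 x}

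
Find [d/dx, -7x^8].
- 56 x^{7}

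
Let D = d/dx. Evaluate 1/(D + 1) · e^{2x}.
\frac{e^{2 x}}{3}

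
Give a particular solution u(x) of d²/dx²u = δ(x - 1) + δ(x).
\frac{|x - 1|}{2} + \frac{|x|}{2}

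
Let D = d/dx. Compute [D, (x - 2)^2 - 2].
2 x - 4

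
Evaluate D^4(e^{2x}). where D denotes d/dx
16 e^{2 x}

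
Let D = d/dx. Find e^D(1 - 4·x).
- 4 x - 3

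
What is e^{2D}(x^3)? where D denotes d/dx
x^{3} + 6 x^{2} + 12 x + 8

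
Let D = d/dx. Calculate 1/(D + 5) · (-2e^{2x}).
- \frac{2 e^{2 x}}{7}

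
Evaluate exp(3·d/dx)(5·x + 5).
5 x + 20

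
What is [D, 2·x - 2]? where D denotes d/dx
2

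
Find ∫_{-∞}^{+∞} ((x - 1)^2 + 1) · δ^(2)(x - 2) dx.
2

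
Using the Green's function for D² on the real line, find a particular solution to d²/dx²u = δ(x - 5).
\frac{|x - 5|}{2}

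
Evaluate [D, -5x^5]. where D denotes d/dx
- 25 x^{4}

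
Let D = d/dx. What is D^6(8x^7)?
40320 x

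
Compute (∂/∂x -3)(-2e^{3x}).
0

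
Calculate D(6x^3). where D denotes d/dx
18 x^{2}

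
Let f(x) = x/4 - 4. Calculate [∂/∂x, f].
\frac{1}{4}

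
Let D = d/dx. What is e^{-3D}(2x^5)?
2 x^{5} - 30 x^{4} + 180 x^{3} - 540 x^{2} + 810 x - 486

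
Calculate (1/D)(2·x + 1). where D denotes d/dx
x^{2} + x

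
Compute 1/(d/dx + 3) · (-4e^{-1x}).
- 2 e^{- x}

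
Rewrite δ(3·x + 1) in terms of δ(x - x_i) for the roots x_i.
\frac{\delta(x + 1/3)}{3}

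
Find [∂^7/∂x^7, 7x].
49\frac{d^{6}}{dx^{6}}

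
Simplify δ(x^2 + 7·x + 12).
\frac{\delta(x + 3) + \delta(x + 4)}{1}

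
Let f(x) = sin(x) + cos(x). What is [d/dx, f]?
- \sin{\left(x \right)} + \cos{\left(x \right)}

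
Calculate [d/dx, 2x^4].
8 x^{3}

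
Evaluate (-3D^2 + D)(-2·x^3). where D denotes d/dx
6 x \left(6 - x\right)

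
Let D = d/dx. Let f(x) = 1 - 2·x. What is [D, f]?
-2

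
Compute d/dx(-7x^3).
- 21 x^{2}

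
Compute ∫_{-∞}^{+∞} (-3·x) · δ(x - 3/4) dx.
- \frac{9}{4}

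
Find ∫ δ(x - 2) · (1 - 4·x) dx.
-7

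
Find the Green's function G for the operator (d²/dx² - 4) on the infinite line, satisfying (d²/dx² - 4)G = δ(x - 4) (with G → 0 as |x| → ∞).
-\frac{e^{-2|x - 4|}}{4}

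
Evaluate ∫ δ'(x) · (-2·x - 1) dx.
2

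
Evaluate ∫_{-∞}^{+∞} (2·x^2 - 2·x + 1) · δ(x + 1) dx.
5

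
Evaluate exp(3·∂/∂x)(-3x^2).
- 3 x^{2} - 18 x - 27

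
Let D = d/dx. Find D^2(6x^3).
36 x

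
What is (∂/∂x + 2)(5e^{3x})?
25 e^{3 x}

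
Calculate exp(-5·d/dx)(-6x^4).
- 6 x^{4} + 120 x^{3} - 900 x^{2} + 3000 x - 3750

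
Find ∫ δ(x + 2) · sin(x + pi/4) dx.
\cos{\left(\frac{\pi}{4} + 2 \right)}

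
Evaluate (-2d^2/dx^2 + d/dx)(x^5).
5 x^{3} \left(x - 8\right)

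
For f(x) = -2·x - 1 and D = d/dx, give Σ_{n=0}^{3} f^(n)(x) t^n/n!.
- 2 t - 2 x - 1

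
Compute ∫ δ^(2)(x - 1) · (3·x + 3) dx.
0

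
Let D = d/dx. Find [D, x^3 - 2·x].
3 x^{2} - 2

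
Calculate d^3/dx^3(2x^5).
120 x^{2}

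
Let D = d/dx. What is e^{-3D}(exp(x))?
e^{x - 3}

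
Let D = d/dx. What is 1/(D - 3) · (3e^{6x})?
e^{6 x}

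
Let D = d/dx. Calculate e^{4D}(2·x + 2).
2 x + 10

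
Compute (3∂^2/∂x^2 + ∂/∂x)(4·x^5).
20 x^{3} \left(x + 12\right)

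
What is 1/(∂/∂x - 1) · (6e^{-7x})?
- \frac{3 e^{- 7 x}}{4}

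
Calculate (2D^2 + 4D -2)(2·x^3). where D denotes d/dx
4 x \left(- x^{2} + 6 x + 6\right)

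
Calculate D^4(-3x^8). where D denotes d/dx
- 5040 x^{4}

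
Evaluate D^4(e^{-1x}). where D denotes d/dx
e^{- x}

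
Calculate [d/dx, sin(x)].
\cos{\left(x \right)}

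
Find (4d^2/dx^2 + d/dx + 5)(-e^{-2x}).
- 19 e^{- 2 x}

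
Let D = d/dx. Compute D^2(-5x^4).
- 60 x^{2}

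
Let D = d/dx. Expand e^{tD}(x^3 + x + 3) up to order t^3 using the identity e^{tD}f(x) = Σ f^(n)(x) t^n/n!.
t^{3} + 3 t^{2} x + t \left(3 x^{2} + 1\right) + x^{3} + x + 3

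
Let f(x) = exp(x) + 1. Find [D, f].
e^{x}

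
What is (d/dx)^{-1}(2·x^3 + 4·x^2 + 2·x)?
\frac{x^{4}}{2} + \frac{4 x^{3}}{3} + x^{2}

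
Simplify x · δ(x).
0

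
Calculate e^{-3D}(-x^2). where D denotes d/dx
- x^{2} + 6 x - 9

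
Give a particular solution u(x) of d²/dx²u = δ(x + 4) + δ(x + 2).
\frac{|x + 4|}{2} + \frac{|x + 2|}{2}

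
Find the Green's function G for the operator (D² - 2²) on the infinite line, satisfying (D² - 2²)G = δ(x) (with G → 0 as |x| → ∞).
-\frac{e^{-2|x|}}{4}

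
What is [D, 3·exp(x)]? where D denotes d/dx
3 e^{x}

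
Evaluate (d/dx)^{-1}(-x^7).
- \frac{x^{8}}{8}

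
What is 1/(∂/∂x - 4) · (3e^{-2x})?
- \frac{e^{- 2 x}}{2}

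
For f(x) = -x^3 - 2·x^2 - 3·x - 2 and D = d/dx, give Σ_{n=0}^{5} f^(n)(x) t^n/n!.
- t^{3} - t^{2} \left(3 x + 2\right) - t \left(3 x^{2} + 4 x + 3\right) - x^{3} - 2 x^{2} - 3 x - 2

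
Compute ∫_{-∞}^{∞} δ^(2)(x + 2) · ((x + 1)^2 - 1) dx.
2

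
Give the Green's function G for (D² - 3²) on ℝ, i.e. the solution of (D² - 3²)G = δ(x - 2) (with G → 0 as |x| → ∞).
-\frac{e^{-3|x - 2|}}{6}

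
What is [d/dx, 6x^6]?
36 x^{5}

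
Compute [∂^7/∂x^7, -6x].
-42\frac{d^{6}}{dx^{6}}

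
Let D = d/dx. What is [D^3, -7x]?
-21D^{2}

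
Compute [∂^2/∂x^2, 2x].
4\frac{d}{dx}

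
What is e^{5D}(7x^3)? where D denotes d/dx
7 x^{3} + 105 x^{2} + 525 x + 875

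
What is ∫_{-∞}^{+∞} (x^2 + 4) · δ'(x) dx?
0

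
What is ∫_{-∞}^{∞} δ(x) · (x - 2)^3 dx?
-8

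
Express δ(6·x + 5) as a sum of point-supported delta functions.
\frac{\delta(x + 5/6)}{6}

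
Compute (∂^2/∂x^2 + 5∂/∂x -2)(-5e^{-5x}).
10 e^{- 5 x}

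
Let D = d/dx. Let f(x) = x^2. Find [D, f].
2 x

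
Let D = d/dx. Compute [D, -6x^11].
- 66 x^{10}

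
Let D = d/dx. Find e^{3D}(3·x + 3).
3 x + 12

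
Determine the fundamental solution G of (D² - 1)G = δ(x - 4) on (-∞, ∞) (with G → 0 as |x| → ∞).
-\frac{e^{-|x - 4|}}{2}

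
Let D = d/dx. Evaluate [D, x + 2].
1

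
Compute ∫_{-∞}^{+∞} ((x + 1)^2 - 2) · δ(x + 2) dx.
-1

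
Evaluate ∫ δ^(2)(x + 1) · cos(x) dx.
- \cos{\left(1 \right)}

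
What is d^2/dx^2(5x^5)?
100 x^{3}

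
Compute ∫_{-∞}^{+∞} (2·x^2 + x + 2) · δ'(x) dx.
-1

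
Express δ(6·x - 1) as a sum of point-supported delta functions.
\frac{\delta(x - 1/6)}{6}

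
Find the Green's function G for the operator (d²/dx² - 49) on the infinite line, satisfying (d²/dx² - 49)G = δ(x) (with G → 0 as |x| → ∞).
-\frac{e^{-7|x|}}{14}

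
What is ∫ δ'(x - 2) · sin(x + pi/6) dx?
- \cos{\left(\frac{\pi}{6} + 2 \right)}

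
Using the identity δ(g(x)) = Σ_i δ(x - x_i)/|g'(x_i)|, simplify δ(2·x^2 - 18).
\frac{\delta(x - 3) + \delta(x + 3)}{12}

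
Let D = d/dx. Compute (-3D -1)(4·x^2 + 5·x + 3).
- 4 x^{2} - 29 x - 18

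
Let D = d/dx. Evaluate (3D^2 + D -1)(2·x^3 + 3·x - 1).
- 2 x^{3} + 6 x^{2} + 33 x + 4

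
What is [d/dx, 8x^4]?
32 x^{3}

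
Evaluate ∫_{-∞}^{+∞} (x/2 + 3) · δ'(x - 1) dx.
- \frac{1}{2}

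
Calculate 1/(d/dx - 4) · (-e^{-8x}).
\frac{e^{- 8 x}}{12}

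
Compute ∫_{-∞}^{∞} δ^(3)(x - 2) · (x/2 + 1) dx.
0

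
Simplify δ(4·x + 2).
\frac{\delta(x + 1/2)}{4}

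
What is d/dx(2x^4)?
8 x^{3}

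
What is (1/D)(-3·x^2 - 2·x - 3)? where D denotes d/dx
- x^{3} - x^{2} - 3 x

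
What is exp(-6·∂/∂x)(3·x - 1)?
3 x - 19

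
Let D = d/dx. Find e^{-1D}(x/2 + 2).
\frac{x}{2} + \frac{3}{2}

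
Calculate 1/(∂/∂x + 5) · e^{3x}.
\frac{e^{3 x}}{8}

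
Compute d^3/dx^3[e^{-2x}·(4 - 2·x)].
8 \left(2 x - 7\right) e^{- 2 x}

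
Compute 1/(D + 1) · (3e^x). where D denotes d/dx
\frac{3 e^{x}}{2}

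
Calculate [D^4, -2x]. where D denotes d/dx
-8D^{3}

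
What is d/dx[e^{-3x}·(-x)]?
\left(3 x - 1\right) e^{- 3 x}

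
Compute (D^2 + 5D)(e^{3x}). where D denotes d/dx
24 e^{3 x}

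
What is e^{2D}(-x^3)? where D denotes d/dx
- x^{3} - 6 x^{2} - 12 x - 8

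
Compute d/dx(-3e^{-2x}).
6 e^{- 2 x}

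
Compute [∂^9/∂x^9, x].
9\frac{d^{8}}{dx^{8}}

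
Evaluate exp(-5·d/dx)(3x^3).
3 x^{3} - 45 x^{2} + 225 x - 375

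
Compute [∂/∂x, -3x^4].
- 12 x^{3}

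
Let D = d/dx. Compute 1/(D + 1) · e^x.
\frac{e^{x}}{2}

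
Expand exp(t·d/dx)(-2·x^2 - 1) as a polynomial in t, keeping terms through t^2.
- 2 t^{2} - 4 t x - 2 x^{2} - 1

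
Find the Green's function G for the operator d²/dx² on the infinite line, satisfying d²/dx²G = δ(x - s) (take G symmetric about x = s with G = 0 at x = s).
\frac{|x - s|}{2}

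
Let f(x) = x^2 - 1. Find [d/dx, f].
2 x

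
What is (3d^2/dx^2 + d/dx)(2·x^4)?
8 x^{2} \left(x + 9\right)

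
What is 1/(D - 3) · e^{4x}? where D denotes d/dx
e^{4 x}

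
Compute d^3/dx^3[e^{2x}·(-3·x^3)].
\left(- 24 x^{3} - 108 x^{2} - 108 x - 18\right) e^{2 x}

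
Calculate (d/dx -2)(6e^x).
- 6 e^{x}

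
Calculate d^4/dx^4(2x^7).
1680 x^{3}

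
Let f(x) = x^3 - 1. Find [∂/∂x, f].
3 x^{2}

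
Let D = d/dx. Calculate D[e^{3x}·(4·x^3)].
12 x^{2} \left(x + 1\right) e^{3 x}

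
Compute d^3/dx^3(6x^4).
144 x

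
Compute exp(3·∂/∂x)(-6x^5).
- 6 x^{5} - 90 x^{4} - 540 x^{3} - 1620 x^{2} - 2430 x - 1458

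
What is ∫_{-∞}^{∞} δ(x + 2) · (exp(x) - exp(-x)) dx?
- 2 \sinh{\left(2 \right)}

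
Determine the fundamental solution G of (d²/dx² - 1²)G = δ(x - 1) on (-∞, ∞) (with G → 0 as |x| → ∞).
-\frac{e^{-|x - 1|}}{2}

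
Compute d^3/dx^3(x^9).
504 x^{6}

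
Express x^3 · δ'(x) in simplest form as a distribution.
0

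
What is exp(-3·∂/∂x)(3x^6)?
3 x^{6} - 54 x^{5} + 405 x^{4} - 1620 x^{3} + 3645 x^{2} - 4374 x + 2187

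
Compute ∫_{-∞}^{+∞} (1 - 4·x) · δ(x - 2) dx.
-7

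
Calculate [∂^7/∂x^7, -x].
-7\frac{d^{6}}{dx^{6}}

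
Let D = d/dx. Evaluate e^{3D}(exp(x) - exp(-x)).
2 \sinh{\left(x + 3 \right)}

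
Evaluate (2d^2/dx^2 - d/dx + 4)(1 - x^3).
- 4 x^{3} + 3 x^{2} - 12 x + 4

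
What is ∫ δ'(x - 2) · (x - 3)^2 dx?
2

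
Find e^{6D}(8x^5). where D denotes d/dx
8 x^{5} + 240 x^{4} + 2880 x^{3} + 17280 x^{2} + 51840 x + 62208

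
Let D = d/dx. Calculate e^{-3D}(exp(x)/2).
\frac{e^{x - 3}}{2}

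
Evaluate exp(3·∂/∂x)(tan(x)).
\tan{\left(x + 3 \right)}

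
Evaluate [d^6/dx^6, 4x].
24\frac{d^{5}}{dx^{5}}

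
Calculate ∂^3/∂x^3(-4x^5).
- 240 x^{2}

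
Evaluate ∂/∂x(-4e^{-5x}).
20 e^{- 5 x}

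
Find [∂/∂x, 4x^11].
44 x^{10}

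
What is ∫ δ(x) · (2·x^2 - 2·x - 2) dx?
-2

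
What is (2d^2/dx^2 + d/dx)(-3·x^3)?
9 x \left(- x - 4\right)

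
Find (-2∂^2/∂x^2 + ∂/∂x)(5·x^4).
20 x^{2} \left(x - 6\right)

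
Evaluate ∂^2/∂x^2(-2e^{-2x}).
- 8 e^{- 2 x}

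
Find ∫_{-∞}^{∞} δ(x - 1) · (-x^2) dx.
-1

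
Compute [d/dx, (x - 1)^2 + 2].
2 x - 2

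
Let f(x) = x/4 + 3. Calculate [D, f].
\frac{1}{4}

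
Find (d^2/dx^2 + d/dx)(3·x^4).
12 x^{2} \left(x + 3\right)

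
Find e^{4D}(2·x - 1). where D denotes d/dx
2 x + 7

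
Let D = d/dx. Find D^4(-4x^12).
- 47520 x^{8}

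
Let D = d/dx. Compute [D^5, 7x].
35D^{4}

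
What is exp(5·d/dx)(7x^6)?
7 x^{6} + 210 x^{5} + 2625 x^{4} + 17500 x^{3} + 65625 x^{2} + 131250 x + 109375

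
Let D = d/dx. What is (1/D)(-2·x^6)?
- \frac{2 x^{7}}{7}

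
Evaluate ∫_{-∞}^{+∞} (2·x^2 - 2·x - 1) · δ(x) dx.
-1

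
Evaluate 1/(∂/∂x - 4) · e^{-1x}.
- \frac{e^{- x}}{5}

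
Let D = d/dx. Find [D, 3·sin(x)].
3 \cos{\left(x \right)}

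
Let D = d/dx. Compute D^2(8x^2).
16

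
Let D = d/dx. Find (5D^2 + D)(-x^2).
- 2 x - 10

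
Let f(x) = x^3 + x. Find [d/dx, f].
3 x^{2} + 1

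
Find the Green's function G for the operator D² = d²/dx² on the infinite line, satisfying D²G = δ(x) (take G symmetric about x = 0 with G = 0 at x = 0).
\frac{|x|}{2}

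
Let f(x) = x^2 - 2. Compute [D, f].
2 x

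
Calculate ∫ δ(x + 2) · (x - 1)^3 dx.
-27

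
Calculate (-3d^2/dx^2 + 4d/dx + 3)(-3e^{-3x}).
108 e^{- 3 x}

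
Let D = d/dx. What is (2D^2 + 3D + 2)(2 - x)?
1 - 2 x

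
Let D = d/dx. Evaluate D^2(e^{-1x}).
e^{- x}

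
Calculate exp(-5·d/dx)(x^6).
x^{6} - 30 x^{5} + 375 x^{4} - 2500 x^{3} + 9375 x^{2} - 18750 x + 15625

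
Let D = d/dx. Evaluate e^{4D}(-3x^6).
- 3 x^{6} - 72 x^{5} - 720 x^{4} - 3840 x^{3} - 11520 x^{2} - 18432 x - 12288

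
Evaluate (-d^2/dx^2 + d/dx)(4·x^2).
8 x - 8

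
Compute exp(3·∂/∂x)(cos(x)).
\cos{\left(x + 3 \right)}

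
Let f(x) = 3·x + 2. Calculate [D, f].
3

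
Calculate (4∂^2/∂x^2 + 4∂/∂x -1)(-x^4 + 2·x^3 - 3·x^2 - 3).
x^{4} - 18 x^{3} - 21 x^{2} + 24 x - 21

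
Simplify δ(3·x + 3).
\frac{\delta(x + 1)}{3}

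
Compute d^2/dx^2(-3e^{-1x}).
- 3 e^{- x}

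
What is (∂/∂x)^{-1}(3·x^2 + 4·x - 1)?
x^{3} + 2 x^{2} - x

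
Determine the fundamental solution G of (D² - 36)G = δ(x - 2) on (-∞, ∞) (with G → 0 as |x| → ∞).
-\frac{e^{-6|x - 2|}}{12}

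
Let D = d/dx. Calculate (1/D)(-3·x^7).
- \frac{3 x^{8}}{8}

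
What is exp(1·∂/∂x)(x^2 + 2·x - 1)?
x^{2} + 4 x + 2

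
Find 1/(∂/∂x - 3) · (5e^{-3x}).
- \frac{5 e^{- 3 x}}{6}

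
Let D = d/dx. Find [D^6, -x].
-6D^{5}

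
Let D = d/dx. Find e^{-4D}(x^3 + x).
x^{3} - 12 x^{2} + 49 x - 68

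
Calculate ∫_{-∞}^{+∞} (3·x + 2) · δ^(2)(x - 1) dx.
0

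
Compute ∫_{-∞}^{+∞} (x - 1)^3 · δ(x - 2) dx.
1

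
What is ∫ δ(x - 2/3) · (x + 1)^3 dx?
\frac{125}{27}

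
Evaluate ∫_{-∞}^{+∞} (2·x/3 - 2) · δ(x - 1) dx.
- \frac{4}{3}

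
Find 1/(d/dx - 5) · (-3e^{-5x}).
\frac{3 e^{- 5 x}}{10}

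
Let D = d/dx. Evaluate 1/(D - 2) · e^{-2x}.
- \frac{e^{- 2 x}}{4}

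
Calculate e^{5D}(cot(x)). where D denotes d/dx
\cot{\left(x + 5 \right)}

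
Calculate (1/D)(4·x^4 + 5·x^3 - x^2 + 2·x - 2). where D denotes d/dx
\frac{4 x^{5}}{5} + \frac{5 x^{4}}{4} - \frac{x^{3}}{3} + x^{2} - 2 x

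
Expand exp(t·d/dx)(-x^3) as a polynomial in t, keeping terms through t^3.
- t^{3} - 3 t^{2} x - 3 t x^{2} - x^{3}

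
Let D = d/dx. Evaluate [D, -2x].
-2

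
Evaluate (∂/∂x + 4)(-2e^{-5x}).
2 e^{- 5 x}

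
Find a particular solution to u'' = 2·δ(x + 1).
|x + 1|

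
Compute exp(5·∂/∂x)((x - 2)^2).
x^{2} + 6 x + 9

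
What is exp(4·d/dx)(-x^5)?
- x^{5} - 20 x^{4} - 160 x^{3} - 640 x^{2} - 1280 x - 1024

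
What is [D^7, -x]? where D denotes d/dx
-7D^{6}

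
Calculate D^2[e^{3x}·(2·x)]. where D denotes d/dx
\left(18 x + 12\right) e^{3 x}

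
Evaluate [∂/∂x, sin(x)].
\cos{\left(x \right)}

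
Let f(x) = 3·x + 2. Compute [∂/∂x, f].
3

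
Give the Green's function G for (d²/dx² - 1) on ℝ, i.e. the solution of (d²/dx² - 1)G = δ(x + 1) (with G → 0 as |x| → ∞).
-\frac{e^{-|x + 1|}}{2}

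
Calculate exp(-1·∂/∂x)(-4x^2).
- 4 x^{2} + 8 x - 4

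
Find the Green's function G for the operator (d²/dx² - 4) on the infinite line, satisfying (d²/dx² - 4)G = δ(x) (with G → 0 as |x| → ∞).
-\frac{e^{-2|x|}}{4}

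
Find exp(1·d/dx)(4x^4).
4 x^{4} + 16 x^{3} + 24 x^{2} + 16 x + 4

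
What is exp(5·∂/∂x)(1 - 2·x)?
- 2 x - 9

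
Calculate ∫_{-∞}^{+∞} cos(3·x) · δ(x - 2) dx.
\cos{\left(6 \right)}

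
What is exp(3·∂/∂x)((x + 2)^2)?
x^{2} + 10 x + 25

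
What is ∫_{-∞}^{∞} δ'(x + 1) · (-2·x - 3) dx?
2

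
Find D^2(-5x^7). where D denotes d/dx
- 210 x^{5}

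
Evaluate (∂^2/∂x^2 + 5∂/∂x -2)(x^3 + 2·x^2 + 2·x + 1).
- 2 x^{3} + 11 x^{2} + 22 x + 12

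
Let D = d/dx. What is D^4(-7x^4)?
-168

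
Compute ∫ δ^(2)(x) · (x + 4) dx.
0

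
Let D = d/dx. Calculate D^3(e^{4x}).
64 e^{4 x}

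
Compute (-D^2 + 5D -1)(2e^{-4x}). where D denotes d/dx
- 74 e^{- 4 x}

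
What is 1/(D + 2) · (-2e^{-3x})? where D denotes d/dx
2 e^{- 3 x}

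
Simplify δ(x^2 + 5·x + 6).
\frac{\delta(x + 2) + \delta(x + 3)}{1}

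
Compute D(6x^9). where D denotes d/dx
54 x^{8}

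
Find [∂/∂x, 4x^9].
36 x^{8}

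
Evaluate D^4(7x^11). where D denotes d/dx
55440 x^{7}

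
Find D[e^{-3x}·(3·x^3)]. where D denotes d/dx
9 x^{2} \left(1 - x\right) e^{- 3 x}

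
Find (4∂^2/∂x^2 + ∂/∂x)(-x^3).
3 x \left(- x - 8\right)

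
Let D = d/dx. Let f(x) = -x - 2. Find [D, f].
-1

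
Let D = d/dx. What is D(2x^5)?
10 x^{4}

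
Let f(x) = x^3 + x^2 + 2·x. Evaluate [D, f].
3 x^{2} + 2 x + 2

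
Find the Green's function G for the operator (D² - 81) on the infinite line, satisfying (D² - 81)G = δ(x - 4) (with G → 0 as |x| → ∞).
-\frac{e^{-9|x - 4|}}{18}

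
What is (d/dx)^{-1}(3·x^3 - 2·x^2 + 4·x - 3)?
\frac{3 x^{4}}{4} - \frac{2 x^{3}}{3} + 2 x^{2} - 3 x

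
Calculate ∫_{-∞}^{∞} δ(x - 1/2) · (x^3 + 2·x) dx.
\frac{9}{8}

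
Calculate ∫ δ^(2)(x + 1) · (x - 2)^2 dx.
2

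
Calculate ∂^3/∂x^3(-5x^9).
- 2520 x^{6}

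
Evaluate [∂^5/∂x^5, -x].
-5\frac{d^{4}}{dx^{4}}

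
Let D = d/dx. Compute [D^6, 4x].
24D^{5}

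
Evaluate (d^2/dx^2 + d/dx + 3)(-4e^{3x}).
- 60 e^{3 x}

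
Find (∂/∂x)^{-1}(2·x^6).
\frac{2 x^{7}}{7}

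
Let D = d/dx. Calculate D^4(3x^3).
0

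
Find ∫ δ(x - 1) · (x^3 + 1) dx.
2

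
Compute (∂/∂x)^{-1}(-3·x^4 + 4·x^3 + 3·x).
- \frac{3 x^{5}}{5} + x^{4} + \frac{3 x^{2}}{2}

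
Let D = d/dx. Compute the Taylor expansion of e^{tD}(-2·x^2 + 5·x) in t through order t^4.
- 2 t^{2} - t \left(4 x - 5\right) - 2 x^{2} + 5 x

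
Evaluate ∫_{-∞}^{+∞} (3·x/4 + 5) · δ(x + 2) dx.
\frac{7}{2}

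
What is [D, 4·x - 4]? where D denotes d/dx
4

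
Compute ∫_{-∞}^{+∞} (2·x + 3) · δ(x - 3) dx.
9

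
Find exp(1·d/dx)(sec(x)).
\sec{\left(x + 1 \right)}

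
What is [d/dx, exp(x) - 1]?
e^{x}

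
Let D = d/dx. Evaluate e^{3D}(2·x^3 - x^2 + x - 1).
2 x^{3} + 17 x^{2} + 49 x + 47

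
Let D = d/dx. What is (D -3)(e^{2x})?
- e^{2 x}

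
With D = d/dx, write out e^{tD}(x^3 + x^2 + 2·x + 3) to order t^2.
t^{2} \left(3 x + 1\right) + t \left(3 x^{2} + 2 x + 2\right) + x^{3} + x^{2} + 2 x + 3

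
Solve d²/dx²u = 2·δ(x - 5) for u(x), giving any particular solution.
|x - 5|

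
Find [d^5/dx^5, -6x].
-30\frac{d^{4}}{dx^{4}}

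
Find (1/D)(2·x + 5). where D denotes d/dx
x^{2} + 5 x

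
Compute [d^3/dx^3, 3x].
9\frac{d^{2}}{dx^{2}}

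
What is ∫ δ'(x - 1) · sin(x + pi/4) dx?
- \cos{\left(\frac{\pi}{4} + 1 \right)}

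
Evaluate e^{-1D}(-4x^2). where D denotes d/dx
- 4 x^{2} + 8 x - 4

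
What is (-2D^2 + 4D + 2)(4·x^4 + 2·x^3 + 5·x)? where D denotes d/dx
8 x^{4} + 68 x^{3} - 72 x^{2} - 14 x + 20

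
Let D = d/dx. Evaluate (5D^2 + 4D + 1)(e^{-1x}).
2 e^{- x}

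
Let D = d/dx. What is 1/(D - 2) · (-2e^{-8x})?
\frac{e^{- 8 x}}{5}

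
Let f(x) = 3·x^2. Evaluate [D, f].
6 x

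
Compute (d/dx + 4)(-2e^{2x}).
- 12 e^{2 x}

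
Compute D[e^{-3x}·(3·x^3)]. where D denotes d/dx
9 x^{2} \left(1 - x\right) e^{- 3 x}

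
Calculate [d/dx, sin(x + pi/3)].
\cos{\left(x + \frac{\pi}{3} \right)}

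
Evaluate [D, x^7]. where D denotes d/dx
7 x^{6}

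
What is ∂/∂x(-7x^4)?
- 28 x^{3}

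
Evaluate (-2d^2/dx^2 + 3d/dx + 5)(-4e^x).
- 24 e^{x}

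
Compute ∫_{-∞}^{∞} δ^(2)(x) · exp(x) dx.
1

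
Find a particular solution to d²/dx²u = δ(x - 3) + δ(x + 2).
\frac{|x - 3|}{2} + \frac{|x + 2|}{2}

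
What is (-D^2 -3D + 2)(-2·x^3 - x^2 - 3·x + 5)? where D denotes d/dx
- 4 x^{3} + 16 x^{2} + 12 x + 21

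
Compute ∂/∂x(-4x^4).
- 16 x^{3}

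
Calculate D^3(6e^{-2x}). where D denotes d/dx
- 48 e^{- 2 x}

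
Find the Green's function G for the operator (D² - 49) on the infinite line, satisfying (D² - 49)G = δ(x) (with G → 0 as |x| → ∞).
-\frac{e^{-7|x|}}{14}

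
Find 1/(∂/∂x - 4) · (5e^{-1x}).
- e^{- x}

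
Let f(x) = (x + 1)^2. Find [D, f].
2 x + 2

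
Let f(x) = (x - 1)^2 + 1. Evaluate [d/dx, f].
2 x - 2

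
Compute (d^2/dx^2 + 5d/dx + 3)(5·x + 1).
15 x + 28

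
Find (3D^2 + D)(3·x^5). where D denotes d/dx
15 x^{3} \left(x + 12\right)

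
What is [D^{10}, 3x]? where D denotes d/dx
30D^{9}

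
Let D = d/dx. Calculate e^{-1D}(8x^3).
8 x^{3} - 24 x^{2} + 24 x - 8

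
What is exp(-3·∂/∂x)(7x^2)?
7 x^{2} - 42 x + 63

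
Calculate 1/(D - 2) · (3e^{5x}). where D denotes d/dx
e^{5 x}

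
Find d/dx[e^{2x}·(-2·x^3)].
x^{2} \left(- 4 x - 6\right) e^{2 x}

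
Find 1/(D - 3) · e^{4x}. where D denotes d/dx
e^{4 x}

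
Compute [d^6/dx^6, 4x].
24\frac{d^{5}}{dx^{5}}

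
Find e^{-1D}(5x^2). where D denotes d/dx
5 x^{2} - 10 x + 5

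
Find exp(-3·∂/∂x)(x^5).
x^{5} - 15 x^{4} + 90 x^{3} - 270 x^{2} + 405 x - 243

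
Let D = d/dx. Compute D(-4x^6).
- 24 x^{5}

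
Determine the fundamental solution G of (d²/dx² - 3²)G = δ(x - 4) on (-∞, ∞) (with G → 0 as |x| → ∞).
-\frac{e^{-3|x - 4|}}{6}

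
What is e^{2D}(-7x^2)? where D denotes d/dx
- 7 x^{2} - 28 x - 28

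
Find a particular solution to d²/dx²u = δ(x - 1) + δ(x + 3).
\frac{|x - 1|}{2} + \frac{|x + 3|}{2}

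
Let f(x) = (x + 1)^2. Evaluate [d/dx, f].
2 x + 2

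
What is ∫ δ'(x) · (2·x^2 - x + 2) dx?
1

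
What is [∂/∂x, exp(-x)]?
- e^{- x}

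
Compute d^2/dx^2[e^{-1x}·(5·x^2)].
5 \left(x^{2} - 4 x + 2\right) e^{- x}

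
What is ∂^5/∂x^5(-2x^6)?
- 1440 x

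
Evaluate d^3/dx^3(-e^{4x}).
- 64 e^{4 x}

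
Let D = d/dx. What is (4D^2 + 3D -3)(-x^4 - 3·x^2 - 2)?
3 x^{4} - 12 x^{3} - 39 x^{2} - 18 x - 18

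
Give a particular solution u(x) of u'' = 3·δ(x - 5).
\frac{3|x - 5|}{2}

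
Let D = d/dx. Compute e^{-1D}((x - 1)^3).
x^{3} - 6 x^{2} + 12 x - 8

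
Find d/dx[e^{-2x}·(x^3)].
x^{2} \left(3 - 2 x\right) e^{- 2 x}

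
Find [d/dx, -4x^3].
- 12 x^{2}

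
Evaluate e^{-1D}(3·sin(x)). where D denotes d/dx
3 \sin{\left(x - 1 \right)}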